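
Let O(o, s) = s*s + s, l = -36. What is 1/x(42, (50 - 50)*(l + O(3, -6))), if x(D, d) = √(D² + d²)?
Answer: 1/42 ≈ 0.023810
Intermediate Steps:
O(o, s) = s + s² (O(o, s) = s² + s = s + s²)
1/x(42, (50 - 50)*(l + O(3, -6))) = 1/(√(42² + ((50 - 50)*(-36 - 6*(1 - 6)))²)) = 1/(√(1764 + (0*(-36 - 6*(-5)))²)) = 1/(√(1764 + (0*(-36 + 30))²)) = 1/(√(1764 + (0*(-6))²)) = 1/(√(1764 + 0²)) = 1/(√(1764 + 0)) = 1/(√1764) = 1/42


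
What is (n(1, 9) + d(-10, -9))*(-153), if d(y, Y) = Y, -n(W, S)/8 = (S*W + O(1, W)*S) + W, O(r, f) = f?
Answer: 24633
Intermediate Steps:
n(W, S) = -8*W - 16*S*W (n(W, S) = -8*((S*W + W*S) + W) = -8*((S*W + S*W) + W) = -8*(2*S*W + W) = -8*(W + 2*S*W) = -8*W - 16*S*W)
(n(1, 9) + d(-10, -9))*(-153) = (8*1*(-1 - 2*9) - 9)*(-153) = (8*1*(-1 - 18) - 9)*(-153) = (8*1*(-19) - 9)*(-153) = (-152 - 9)*(-153) = -161*(-153) = 24633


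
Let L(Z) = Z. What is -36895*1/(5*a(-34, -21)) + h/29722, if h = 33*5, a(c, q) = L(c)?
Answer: 4984642/22967 ≈ 217.03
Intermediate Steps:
a(c, q) = c
h = 165
-36895*1/(5*a(-34, -21)) + h/29722 = -36895/((-34*5)) + 165/29722 = -36895/(-170) + 165*(1/29722) = -36895*(-1/170) + 15/2702 = 7379/34 + 15/2702 = 4984642/22967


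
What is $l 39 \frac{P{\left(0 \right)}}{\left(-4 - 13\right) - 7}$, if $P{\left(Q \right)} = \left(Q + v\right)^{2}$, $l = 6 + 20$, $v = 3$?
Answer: $- \frac{1521}{4} \approx -380.25$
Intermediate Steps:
$l = 26$
$P{\left(Q \right)} = \left(3 + Q\right)^{2}$ ($P{\left(Q \right)} = \left(Q + 3\right)^{2} = \left(3 + Q\right)^{2}$)
$l 39 \frac{P{\left(0 \right)}}{\left(-4 - 13\right) - 7} = 26 \cdot 39 \frac{\left(3 + 0\right)^{2}}{\left(-4 - 13\right) - 7} = 1014 \frac{3^{2}}{-17 - 7} = 1014 \frac{9}{-24} = 1014 \cdot 9 \left(- \frac{1}{24}\right) = 1014 \left(- \frac{3}{8}\right) = - \frac{1521}{4}$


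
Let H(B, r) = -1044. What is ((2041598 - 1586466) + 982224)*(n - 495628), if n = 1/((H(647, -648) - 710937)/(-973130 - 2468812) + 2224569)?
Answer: -606076073312960681847080/850759798331 ≈ -7.1239e+11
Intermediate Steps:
n = 382438/850759798331 (n = 1/((-1044 - 710937)/(-973130 - 2468812) + 2224569) = 1/(-711981/(-3441942) + 2224569) = 1/(-711981*(-1/3441942) + 2224569) = 1/(79109/382438 + 2224569) = 1/(850759798331/382438) = 382438/850759798331 ≈ 4.4953e-7)
((2041598 - 1586466) + 982224)*(n - 495628) = ((2041598 - 1586466) + 982224)*(382438/850759798331 - 495628) = (455132 + 982224)*(-421660377326814430/850759798331) = 1437356*(-421660377326814430/850759798331) = -606076073312960681847080/850759798331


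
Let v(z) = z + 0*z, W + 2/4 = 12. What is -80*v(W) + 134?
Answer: -786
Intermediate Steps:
W = 23/2 (W = -½ + 12 = 23/2 ≈ 11.500)
v(z) = z (v(z) = z + 0 = z)
-80*v(W) + 134 = -80*23/2 + 134 = -920 + 134 = -786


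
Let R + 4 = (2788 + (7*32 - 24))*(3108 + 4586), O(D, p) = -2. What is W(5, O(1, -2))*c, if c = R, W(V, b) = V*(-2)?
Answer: -229896680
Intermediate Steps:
W(V, b) = -2*V
R = 22989668 (R = -4 + (2788 + (7*32 - 24))*(3108 + 4586) = -4 + (2788 + (224 - 24))*7694 = -4 + (2788 + 200)*7694 = -4 + 2988*7694 = -4 + 22989672 = 22989668)
c = 22989668
W(5, O(1, -2))*c = -2*5*22989668 = -10*22989668 = -229896680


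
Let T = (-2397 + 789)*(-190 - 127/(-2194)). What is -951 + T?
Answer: 334010085/1097 ≈ 3.0448e+5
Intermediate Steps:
T = 335053332/1097 (T = -1608*(-190 - 127*(-1/2194)) = -1608*(-190 + 127/2194) = -1608*(-416733/2194) = 335053332/1097 ≈ 3.0543e+5)
-951 + T = -951 + 335053332/1097 = 334010085/1097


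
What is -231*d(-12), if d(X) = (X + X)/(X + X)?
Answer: -231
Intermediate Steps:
d(X) = 1 (d(X) = (2*X)/((2*X)) = (2*X)*(1/(2*X)) = 1)
-231*d(-12) = -231*1 = -231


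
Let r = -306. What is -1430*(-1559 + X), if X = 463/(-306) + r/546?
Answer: 2390830915/1071 ≈ 2.2323e+6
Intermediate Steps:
X = -57739/27846 (X = 463/(-306) - 306/546 = 463*(-1/306) - 306*1/546 = -463/306 - 51/91 = -57739/27846 ≈ -2.0735)
-1430*(-1559 + X) = -1430*(-1559 - 57739/27846) = -1430*(-43469653/27846) = 2390830915/1071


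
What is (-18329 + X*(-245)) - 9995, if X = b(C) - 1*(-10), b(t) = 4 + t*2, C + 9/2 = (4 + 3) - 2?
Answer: -31999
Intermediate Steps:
C = ½ (C = -9/2 + ((4 + 3) - 2) = -9/2 + (7 - 2) = -9/2 + 5 = ½ ≈ 0.50000)
b(t) = 4 + 2*t
X = 15 (X = (4 + 2*(½)) - 1*(-10) = (4 + 1) + 10 = 5 + 10 = 15)
(-18329 + X*(-245)) - 9995 = (-18329 + 15*(-245)) - 9995 = (-18329 - 3675) - 9995 = -22004 - 9995 = -31999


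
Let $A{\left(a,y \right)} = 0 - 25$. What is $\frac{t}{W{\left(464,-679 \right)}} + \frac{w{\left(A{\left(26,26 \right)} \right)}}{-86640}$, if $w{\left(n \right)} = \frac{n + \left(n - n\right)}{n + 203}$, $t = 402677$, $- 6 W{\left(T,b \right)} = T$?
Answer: $- \frac{465753935843}{89447136} \approx -5207.0$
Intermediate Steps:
$W{\left(T,b \right)} = - \frac{T}{6}$
$A{\left(a,y \right)} = -25$ ($A{\left(a,y \right)} = 0 - 25 = -25$)
$w{\left(n \right)} = \frac{n}{203 + n}$ ($w{\left(n \right)} = \frac{n + 0}{203 + n} = \frac{n}{203 + n}$)
$\frac{t}{W{\left(464,-679 \right)}} + \frac{w{\left(A{\left(26,26 \right)} \right)}}{-86640} = \frac{402677}{\left(- \frac{1}{6}\right) 464} + \frac{\left(-25\right) \frac{1}{203 - 25}}{-86640} = \frac{402677}{- \frac{232}{3}} + - \frac{25}{178} \left(- \frac{1}{86640}\right) = 402677 \left(- \frac{3}{232}\right) + \left(-25\right) \frac{1}{178} \left(- \frac{1}{86640}\right) = - \frac{1208031}{232} - - \frac{5}{3084384} = - \frac{1208031}{232} + \frac{5}{3084384} = - \frac{465753935843}{89447136}$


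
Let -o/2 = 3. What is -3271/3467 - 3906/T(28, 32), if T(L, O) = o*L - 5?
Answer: 12976219/599791 ≈ 21.635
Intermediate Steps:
o = -6 (o = -2*3 = -6)
T(L, O) = -5 - 6*L (T(L, O) = -6*L - 5 = -5 - 6*L)
-3271/3467 - 3906/T(28, 32) = -3271/3467 - 3906/(-5 - 6*28) = -3271*1/3467 - 3906/(-5 - 168) = -3271/3467 - 3906/(-173) = -3271/3467 - 3906*(-1/173) = -3271/3467 + 3906/173 = 12976219/599791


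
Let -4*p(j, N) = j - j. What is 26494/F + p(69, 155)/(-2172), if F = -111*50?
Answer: -13247/2775 ≈ -4.7737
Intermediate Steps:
F = -5550
p(j, N) = 0 (p(j, N) = -(j - j)/4 = -1/4*0 = 0)
26494/F + p(69, 155)/(-2172) = 26494/(-5550) + 0/(-2172) = 26494*(-1/5550) + 0*(-1/2172) = -13247/2775 + 0 = -13247/2775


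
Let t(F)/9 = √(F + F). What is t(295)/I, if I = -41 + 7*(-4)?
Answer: -3*√590/23 ≈ -3.1683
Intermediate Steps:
t(F) = 9*√2*√F (t(F) = 9*√(F + F) = 9*√(2*F) = 9*(√2*√F) = 9*√2*√F)
I = -69 (I = -41 - 28 = -69)
t(295)/I = (9*√2*√295)/(-69) = (9*√590)*(-1/69) = -3*√590/23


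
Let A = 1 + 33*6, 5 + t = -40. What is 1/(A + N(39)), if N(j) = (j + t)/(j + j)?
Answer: 13/2586 ≈ 0.0050271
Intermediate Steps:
t = -45 (t = -5 - 40 = -45)
N(j) = (-45 + j)/(2*j) (N(j) = (j - 45)/(j + j) = (-45 + j)/((2*j)) = (-45 + j)*(1/(2*j)) = (-45 + j)/(2*j))
A = 199 (A = 1 + 198 = 199)
1/(A + N(39)) = 1/(199 + (½)*(-45 + 39)/39) = 1/(199 + (½)*(1/39)*(-6)) = 1/(199 - 1/13) = 1/(2586/13) = 13/2586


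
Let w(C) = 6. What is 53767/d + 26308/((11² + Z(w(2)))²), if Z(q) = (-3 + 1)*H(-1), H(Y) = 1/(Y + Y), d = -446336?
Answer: 2735484865/1660816256 ≈ 1.6471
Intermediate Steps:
H(Y) = 1/(2*Y)
Z(q) = 1 (Z(q) = (-3 + 1)*((½)/(-1)) = -(-1) = -2*(-½) = 1)
53767/d + 26308/((11² + Z(w(2)))²) = 53767/(-446336) + 26308/((11² + 1)²) = 53767*(-1/446336) + 26308/((121 + 1)²) = -53767/446336 + 26308/(122²) = -53767/446336 + 26308/14884 = -53767/446336 + 26308*(1/14884) = -53767/446336 + 6577/3721 = 2735484865/1660816256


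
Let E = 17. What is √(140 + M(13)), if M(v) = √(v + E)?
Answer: √(140 + √30) ≈ 12.061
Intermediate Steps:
M(v) = √(17 + v) (M(v) = √(v + 17) = √(17 + v))
√(140 + M(13)) = √(140 + √(17 + 13)) = √(140 + √30)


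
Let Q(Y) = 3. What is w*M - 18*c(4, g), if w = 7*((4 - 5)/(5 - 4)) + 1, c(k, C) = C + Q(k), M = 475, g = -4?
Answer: -2832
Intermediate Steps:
c(k, C) = 3 + C (c(k, C) = C + 3 = 3 + C)
w = -6 (w = 7*(-1/1) + 1 = 7*(-1*1) + 1 = 7*(-1) + 1 = -7 + 1 = -6)
w*M - 18*c(4, g) = -6*475 - 18*(3 - 4) = -2850 - 18*(-1) = -2850 + 18 = -2832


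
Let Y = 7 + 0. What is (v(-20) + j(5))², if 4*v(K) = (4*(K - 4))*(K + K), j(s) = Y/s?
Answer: 23107249/25 ≈ 9.2429e+5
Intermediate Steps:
Y = 7
j(s) = 7/s
v(K) = K*(-16 + 4*K)/2 (v(K) = ((4*(K - 4))*(K + K))/4 = ((4*(-4 + K))*(2*K))/4 = ((-16 + 4*K)*(2*K))/4 = (2*K*(-16 + 4*K))/4 = K*(-16 + 4*K)/2)
(v(-20) + j(5))² = (2*(-20)*(-4 - 20) + 7/5)² = (2*(-20)*(-24) + 7*(⅕))² = (960 + 7/5)² = (4807/5)² = 23107249/25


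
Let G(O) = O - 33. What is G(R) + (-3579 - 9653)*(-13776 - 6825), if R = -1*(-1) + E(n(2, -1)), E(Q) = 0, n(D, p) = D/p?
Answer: 272592400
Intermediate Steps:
R = 1 (R = -1*(-1) + 0 = 1 + 0 = 1)
G(O) = -33 + O
G(R) + (-3579 - 9653)*(-13776 - 6825) = (-33 + 1) + (-3579 - 9653)*(-13776 - 6825) = -32 - 13232*(-20601) = -32 + 272592432 = 272592400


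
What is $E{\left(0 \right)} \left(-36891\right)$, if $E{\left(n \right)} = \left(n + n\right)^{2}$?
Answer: $0$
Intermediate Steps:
$E{\left(n \right)} = 4 n^{2}$ ($E{\left(n \right)} = \left(2 n\right)^{2} = 4 n^{2}$)
$E{\left(0 \right)} \left(-36891\right) = 4 \cdot 0^{2} \left(-36891\right) = 4 \cdot 0 \left(-36891\right) = 0 \left(-36891\right) = 0$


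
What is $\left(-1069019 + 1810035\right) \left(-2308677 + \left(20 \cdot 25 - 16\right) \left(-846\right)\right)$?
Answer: $-2014185971256$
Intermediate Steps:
$\left(-1069019 + 1810035\right) \left(-2308677 + \left(20 \cdot 25 - 16\right) \left(-846\right)\right) = 741016 \left(-2308677 + \left(500 - 16\right) \left(-846\right)\right) = 741016 \left(-2308677 + 484 \left(-846\right)\right) = 741016 \left(-2308677 - 409464\right) = 741016 \left(-2718141\right) = -2014185971256$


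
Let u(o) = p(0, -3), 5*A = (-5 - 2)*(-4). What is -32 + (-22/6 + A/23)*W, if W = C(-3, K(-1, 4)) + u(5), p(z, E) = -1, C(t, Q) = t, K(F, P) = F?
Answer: -6316/345 ≈ -18.307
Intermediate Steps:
A = 28/5 (A = ((-5 - 2)*(-4))/5 = (-7*(-4))/5 = (1/5)*28 = 28/5 ≈ 5.6000)
u(o) = -1
W = -4 (W = -3 - 1 = -4)
-32 + (-22/6 + A/23)*W = -32 + (-22/6 + (28/5)/23)*(-4) = -32 + (-22*1/6 + (28/5)*(1/23))*(-4) = -32 + (-11/3 + 28/115)*(-4) = -32 - 1181/345*(-4) = -32 + 4724/345 = -6316/345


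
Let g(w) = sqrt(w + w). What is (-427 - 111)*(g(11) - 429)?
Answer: 230802 - 538*sqrt(22) ≈ 2.2828e+5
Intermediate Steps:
g(w) = sqrt(2)*sqrt(w) (g(w) = sqrt(2*w) = sqrt(2)*sqrt(w))
(-427 - 111)*(g(11) - 429) = (-427 - 111)*(sqrt(2)*sqrt(11) - 429) = -538*(sqrt(22) - 429) = -538*(-429 + sqrt(22)) = 230802 - 538*sqrt(22)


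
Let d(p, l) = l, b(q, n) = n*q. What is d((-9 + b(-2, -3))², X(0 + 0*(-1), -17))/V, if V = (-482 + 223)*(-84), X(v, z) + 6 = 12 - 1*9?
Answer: -1/7252 ≈ -0.00013789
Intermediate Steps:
X(v, z) = -3 (X(v, z) = -6 + (12 - 1*9) = -6 + (12 - 9) = -6 + 3 = -3)
V = 21756 (V = -259*(-84) = 21756)
d((-9 + b(-2, -3))², X(0 + 0*(-1), -17))/V = -3/21756 = -3*1/21756 = -1/7252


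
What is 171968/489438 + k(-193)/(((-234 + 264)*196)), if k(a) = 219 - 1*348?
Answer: 158005723/479649240 ≈ 0.32942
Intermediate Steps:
k(a) = -129 (k(a) = 219 - 348 = -129)
171968/489438 + k(-193)/(((-234 + 264)*196)) = 171968/489438 - 129*1/(196*(-234 + 264)) = 171968*(1/489438) - 129/(30*196) = 85984/244719 - 129/5880 = 85984/244719 - 129*1/5880 = 85984/244719 - 43/1960 = 158005723/479649240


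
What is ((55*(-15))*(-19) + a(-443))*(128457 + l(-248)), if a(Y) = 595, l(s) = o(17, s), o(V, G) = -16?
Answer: 2089735070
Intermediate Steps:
l(s) = -16
((55*(-15))*(-19) + a(-443))*(128457 + l(-248)) = ((55*(-15))*(-19) + 595)*(128457 - 16) = (-825*(-19) + 595)*128441 = (15675 + 595)*128441 = 16270*128441 = 2089735070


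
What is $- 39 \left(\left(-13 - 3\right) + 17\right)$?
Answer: $-39$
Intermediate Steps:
$- 39 \left(\left(-13 - 3\right) + 17\right) = - 39 \left(-16 + 17\right) = \left(-39\right) 1 = -39$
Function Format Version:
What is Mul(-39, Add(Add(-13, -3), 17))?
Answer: -39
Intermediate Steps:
Mul(-39, Add(Add(-13, -3), 17)) = Mul(-39, Add(-16, 17)) = Mul(-39, 1) = -39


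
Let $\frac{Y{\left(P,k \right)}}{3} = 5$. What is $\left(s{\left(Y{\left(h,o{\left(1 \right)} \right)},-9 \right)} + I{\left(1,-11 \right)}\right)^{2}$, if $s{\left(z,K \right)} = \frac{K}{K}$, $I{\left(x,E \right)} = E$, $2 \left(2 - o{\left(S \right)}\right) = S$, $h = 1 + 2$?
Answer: $100$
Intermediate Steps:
$h = 3$
$o{\left(S \right)} = 2 - \frac{S}{2}$
$Y{\left(P,k \right)} = 15$ ($Y{\left(P,k \right)} = 3 \cdot 5 = 15$)
$s{\left(z,K \right)} = 1$
$\left(s{\left(Y{\left(h,o{\left(1 \right)} \right)},-9 \right)} + I{\left(1,-11 \right)}\right)^{2} = \left(1 - 11\right)^{2} = \left(-10\right)^{2} = 100$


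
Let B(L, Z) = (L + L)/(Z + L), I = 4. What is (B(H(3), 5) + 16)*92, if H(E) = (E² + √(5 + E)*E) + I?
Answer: 11132/7 + 460*√2/21 ≈ 1621.3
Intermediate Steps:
H(E) = 4 + E² + E*√(5 + E) (H(E) = (E² + √(5 + E)*E) + 4 = (E² + E*√(5 + E)) + 4 = 4 + E² + E*√(5 + E))
B(L, Z) = 2*L/(L + Z) (B(L, Z) = (2*L)/(L + Z) = 2*L/(L + Z))
(B(H(3), 5) + 16)*92 = (2*(4 + 3² + 3*√(5 + 3))/((4 + 3² + 3*√(5 + 3)) + 5) + 16)*92 = (2*(4 + 9 + 3*√8)/((4 + 9 + 3*√8) + 5) + 16)*92 = (2*(4 + 9 + 3*(2*√2))/((4 + 9 + 3*(2*√2)) + 5) + 16)*92 = (2*(4 + 9 + 6*√2)/((4 + 9 + 6*√2) + 5) + 16)*92 = (2*(13 + 6*√2)/((13 + 6*√2) + 5) + 16)*92 = (2*(13 + 6*√2)/(18 + 6*√2) + 16)*92 = (16 + 2*(13 + 6*√2)/(18 + 6*√2))*92 = 1472 + 184*(13 + 6*√2)/(18 + 6*√2)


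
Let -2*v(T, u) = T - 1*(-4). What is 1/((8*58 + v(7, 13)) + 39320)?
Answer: 2/79557 ≈ 2.5139e-5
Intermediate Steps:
v(T, u) = -2 - T/2 (v(T, u) = -(T - 1*(-4))/2 = -(T + 4)/2 = -(4 + T)/2 = -2 - T/2)
1/((8*58 + v(7, 13)) + 39320) = 1/((8*58 + (-2 - ½*7)) + 39320) = 1/((464 + (-2 - 7/2)) + 39320) = 1/((464 - 11/2) + 39320) = 1/(917/2 + 39320) = 1/(79557/2) = 2/79557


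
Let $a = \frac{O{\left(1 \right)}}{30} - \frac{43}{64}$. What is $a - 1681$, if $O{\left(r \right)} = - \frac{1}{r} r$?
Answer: $- \frac{1614437}{960} \approx -1681.7$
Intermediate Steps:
$O{\left(r \right)} = -1$
$a = - \frac{677}{960}$ ($a = - \frac{1}{30} - \frac{43}{64} = - \frac{677}{960} \approx -0.70521$)
$a - 1681 = - \frac{677}{960} - 1681 = - \frac{1614437}{960}$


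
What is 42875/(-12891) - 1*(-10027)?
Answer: 129215182/12891 ≈ 10024.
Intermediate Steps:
42875/(-12891) - 1*(-10027) = 42875*(-1/12891) + 10027 = -42875/12891 + 10027 = 129215182/12891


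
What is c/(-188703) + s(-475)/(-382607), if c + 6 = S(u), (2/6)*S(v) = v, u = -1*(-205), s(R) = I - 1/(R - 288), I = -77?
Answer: -1916075237/633194306829 ≈ -0.0030260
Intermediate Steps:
s(R) = -77 - 1/(-288 + R) (s(R) = -77 - 1/(R - 288) = -77 - 1/(-288 + R))
u = 205
S(v) = 3*v
c = 609 (c = -6 + 3*205 = -6 + 615 = 609)
c/(-188703) + s(-475)/(-382607) = 609/(-188703) + ((22175 - 77*(-475))/(-288 - 475))/(-382607) = 609*(-1/188703) + ((22175 + 36575)/(-763))*(-1/382607) = -7/2169 - 1/763*58750*(-1/382607) = -7/2169 - 58750/763*(-1/382607) = -7/2169 + 58750/291929141 = -1916075237/633194306829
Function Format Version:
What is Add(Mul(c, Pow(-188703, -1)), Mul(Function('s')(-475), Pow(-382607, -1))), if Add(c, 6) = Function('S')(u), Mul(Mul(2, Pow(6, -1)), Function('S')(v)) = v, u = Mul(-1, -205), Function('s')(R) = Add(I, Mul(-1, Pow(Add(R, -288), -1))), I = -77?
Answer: Rational(-1916075237, 633194306829) ≈ -0.0030260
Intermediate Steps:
Function('s')(R) = Add(-77, Mul(-1, Pow(Add(-288, R), -1))) (Function('s')(R) = Add(-77, Mul(-1, Pow(Add(R, -288), -1))) = Add(-77, Mul(-1, Pow(Add(-288, R), -1))))
u = 205
Function('S')(v) = Mul(3, v)
c = 609 (c = Add(-6, Mul(3, 205)) = Add(-6, 615) = 609)
Add(Mul(c, Pow(-188703, -1)), Mul(Function('s')(-475), Pow(-382607, -1))) = Add(Mul(609, Pow(-188703, -1)), Mul(Mul(Pow(Add(-288, -475), -1), Add(22175, Mul(-77, -475))), Pow(-382607, -1))) = Add(Mul(609, Rational(-1, 188703)), Mul(Mul(Pow(-763, -1), Add(22175, 36575)), Rational(-1, 382607))) = Add(Rational(-7, 2169), Mul(Mul(Rational(-1, 763), 58750), Rational(-1, 382607))) = Add(Rational(-7, 2169), Mul(Rational(-58750, 763), Rational(-1, 382607))) = Add(Rational(-7, 2169), Rational(58750, 291929141)) = Rational(-1916075237, 633194306829)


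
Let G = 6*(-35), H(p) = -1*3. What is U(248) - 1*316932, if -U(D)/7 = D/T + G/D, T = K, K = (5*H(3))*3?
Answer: -1768232221/5580 ≈ -3.1689e+5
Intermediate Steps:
H(p) = -3
K = -45 (K = (5*(-3))*3 = -15*3 = -45)
G = -210
T = -45
U(D) = 1470/D + 7*D/45 (U(D) = -7*(D/(-45) - 210/D) = -7*(D*(-1/45) - 210/D) = -7*(-D/45 - 210/D) = -7*(-210/D - D/45) = 1470/D + 7*D/45)
U(248) - 1*316932 = (1470/248 + (7/45)*248) - 1*316932 = (1470*(1/248) + 1736/45) - 316932 = (735/124 + 1736/45) - 316932 = 248339/5580 - 316932 = -1768232221/5580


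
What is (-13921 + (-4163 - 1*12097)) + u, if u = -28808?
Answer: -58989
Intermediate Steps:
(-13921 + (-4163 - 1*12097)) + u = (-13921 + (-4163 - 1*12097)) - 28808 = (-13921 + (-4163 - 12097)) - 28808 = (-13921 - 16260) - 28808 = -30181 - 28808 = -58989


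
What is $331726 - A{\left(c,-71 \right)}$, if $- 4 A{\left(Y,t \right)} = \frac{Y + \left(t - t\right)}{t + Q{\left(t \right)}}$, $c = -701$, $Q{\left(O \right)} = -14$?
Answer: $\frac{112787541}{340} \approx 3.3173 \cdot 10^{5}$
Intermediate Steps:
$A{\left(Y,t \right)} = - \frac{Y}{4 \left(-14 + t\right)}$ ($A{\left(Y,t \right)} = - \frac{\left(Y + \left(t - t\right)\right) \frac{1}{t - 14}}{4} = - \frac{\left(Y + 0\right) \frac{1}{-14 + t}}{4} = - \frac{Y \frac{1}{-14 + t}}{4} = - \frac{Y}{4 \left(-14 + t\right)}$)
$331726 - A{\left(c,-71 \right)} = 331726 - \left(-1\right) \left(-701\right) \frac{1}{-56 + 4 \left(-71\right)} = 331726 - \left(-1\right) \left(-701\right) \frac{1}{-56 - 284} = 331726 - \left(-1\right) \left(-701\right) \frac{1}{-340} = 331726 - \left(-1\right) \left(-701\right) \left(- \frac{1}{340}\right) = 331726 - - \frac{701}{340} = 331726 + \frac{701}{340} = \frac{112787541}{340}$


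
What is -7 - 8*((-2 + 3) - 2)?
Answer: 1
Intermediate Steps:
-7 - 8*((-2 + 3) - 2) = -7 - 8*(1 - 2) = -7 - 8*(-1) = -7 + 8 = 1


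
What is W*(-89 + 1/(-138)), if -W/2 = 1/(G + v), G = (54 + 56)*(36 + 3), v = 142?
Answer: 12283/305808 ≈ 0.040166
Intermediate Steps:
G = 4290 (G = 110*39 = 4290)
W = -1/2216 (W = -2/(4290 + 142) = -2/4432 = -2*1/4432 = -1/2216 ≈ -0.00045126)
W*(-89 + 1/(-138)) = -(-89 + 1/(-138))/2216 = -(-89 - 1/138)/2216 = -1/2216*(-12283/138) = 12283/305808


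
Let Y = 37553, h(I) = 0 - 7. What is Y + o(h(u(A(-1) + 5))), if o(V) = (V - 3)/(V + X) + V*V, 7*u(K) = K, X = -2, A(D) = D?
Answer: 338428/9 ≈ 37603.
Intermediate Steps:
u(K) = K/7
h(I) = -7
o(V) = V**2 + (-3 + V)/(-2 + V) (o(V) = (V - 3)/(V - 2) + V*V = (-3 + V)/(-2 + V) + V**2 = V**2 + (-3 + V)/(-2 + V))
Y + o(h(u(A(-1) + 5))) = 37553 + (-3 - 7 + (-7)**3 - 2*(-7)**2)/(-2 - 7) = 37553 + (-3 - 7 - 343 - 2*49)/(-9) = 37553 - (-3 - 7 - 343 - 98)/9 = 37553 - 1/9*(-451) = 37553 + 451/9 = 338428/9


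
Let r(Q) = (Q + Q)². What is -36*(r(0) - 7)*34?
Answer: 8568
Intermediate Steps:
r(Q) = 4*Q² (r(Q) = (2*Q)² = 4*Q²)
-36*(r(0) - 7)*34 = -36*(4*0² - 7)*34 = -36*(4*0 - 7)*34 = -36*(0 - 7)*34 = -36*(-7)*34 = 252*34 = 8568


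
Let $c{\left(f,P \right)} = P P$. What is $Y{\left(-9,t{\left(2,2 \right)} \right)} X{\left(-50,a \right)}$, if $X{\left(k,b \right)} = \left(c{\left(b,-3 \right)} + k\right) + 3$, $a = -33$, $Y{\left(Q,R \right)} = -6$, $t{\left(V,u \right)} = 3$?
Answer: $228$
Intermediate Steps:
$c{\left(f,P \right)} = P^{2}$
$X{\left(k,b \right)} = 12 + k$ ($X{\left(k,b \right)} = \left(\left(-3\right)^{2} + k\right) + 3 = \left(9 + k\right) + 3 = 12 + k$)
$Y{\left(-9,t{\left(2,2 \right)} \right)} X{\left(-50,a \right)} = - 6 \left(12 - 50\right) = \left(-6\right) \left(-38\right) = 228$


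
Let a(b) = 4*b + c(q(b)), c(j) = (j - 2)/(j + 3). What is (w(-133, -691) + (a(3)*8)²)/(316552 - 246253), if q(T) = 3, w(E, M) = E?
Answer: 84067/632691 ≈ 0.13287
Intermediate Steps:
c(j) = (-2 + j)/(3 + j)
a(b) = ⅙ + 4*b (a(b) = 4*b + (-2 + 3)/(3 + 3) = 4*b + 1/6 = 4*b + (⅙)*1 = 4*b + ⅙ = ⅙ + 4*b)
(w(-133, -691) + (a(3)*8)²)/(316552 - 246253) = (-133 + ((⅙ + 4*3)*8)²)/(316552 - 246253) = (-133 + ((⅙ + 12)*8)²)/70299 = (-133 + ((73/6)*8)²)*(1/70299) = (-133 + (292/3)²)*(1/70299) = (-133 + 85264/9)*(1/70299) = (84067/9)*(1/70299) = 84067/632691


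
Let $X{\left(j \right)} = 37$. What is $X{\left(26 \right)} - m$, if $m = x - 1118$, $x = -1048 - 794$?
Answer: $2997$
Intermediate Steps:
$x = -1842$ ($x = -1048 - 794 = -1842$)
$m = -2960$ ($m = -1842 - 1118 = -2960$)
$X{\left(26 \right)} - m = 37 - -2960 = 37 + 2960 = 2997$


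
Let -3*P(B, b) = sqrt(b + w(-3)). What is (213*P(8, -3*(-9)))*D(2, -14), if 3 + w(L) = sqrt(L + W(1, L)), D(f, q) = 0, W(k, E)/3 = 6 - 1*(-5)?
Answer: 0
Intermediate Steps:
W(k, E) = 33 (W(k, E) = 3*(6 - 1*(-5)) = 3*(6 + 5) = 3*11 = 33)
w(L) = -3 + sqrt(33 + L) (w(L) = -3 + sqrt(L + 33) = -3 + sqrt(33 + L))
P(B, b) = -sqrt(-3 + b + sqrt(30))/3 (P(B, b) = -sqrt(b + (-3 + sqrt(33 - 3)))/3 = -sqrt(b + (-3 + sqrt(30)))/3 = -sqrt(-3 + b + sqrt(30))/3)
(213*P(8, -3*(-9)))*D(2, -14) = (213*(-sqrt(-3 - 3*(-9) + sqrt(30))/3))*0 = (213*(-sqrt(-3 + 27 + sqrt(30))/3))*0 = (213*(-sqrt(24 + sqrt(30))/3))*0 = -71*sqrt(24 + sqrt(30))*0 = 0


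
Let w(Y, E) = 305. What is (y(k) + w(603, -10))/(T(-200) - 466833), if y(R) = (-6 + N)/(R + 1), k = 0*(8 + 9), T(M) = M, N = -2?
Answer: -297/467033 ≈ -0.00063593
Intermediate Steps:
k = 0 (k = 0*17 = 0)
y(R) = -8/(1 + R) (y(R) = (-6 - 2)/(R + 1) = -8/(1 + R))
(y(k) + w(603, -10))/(T(-200) - 466833) = (-8/(1 + 0) + 305)/(-200 - 466833) = (-8/1 + 305)/(-467033) = (-8*1 + 305)*(-1/467033) = (-8 + 305)*(-1/467033) = 297*(-1/467033) = -297/467033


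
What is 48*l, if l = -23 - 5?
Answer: -1344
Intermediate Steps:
l = -28
48*l = 48*(-28) = -1344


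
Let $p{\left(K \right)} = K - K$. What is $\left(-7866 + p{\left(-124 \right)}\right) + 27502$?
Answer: $19636$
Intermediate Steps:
$p{\left(K \right)} = 0$
$\left(-7866 + p{\left(-124 \right)}\right) + 27502 = \left(-7866 + 0\right) + 27502 = -7866 + 27502 = 19636$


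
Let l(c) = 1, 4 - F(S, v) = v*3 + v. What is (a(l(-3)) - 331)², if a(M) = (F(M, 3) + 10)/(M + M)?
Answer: 108900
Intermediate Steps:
F(S, v) = 4 - 4*v (F(S, v) = 4 - (v*3 + v) = 4 - (3*v + v) = 4 - 4*v)
a(M) = 1/M (a(M) = ((4 - 4*3) + 10)/(M + M) = ((4 - 12) + 10)/((2*M)) = (-8 + 10)*(1/(2*M)) = 2*(1/(2*M)) = 1/M)
(a(l(-3)) - 331)² = (1/1 - 331)² = (1 - 331)² = (-330)² = 108900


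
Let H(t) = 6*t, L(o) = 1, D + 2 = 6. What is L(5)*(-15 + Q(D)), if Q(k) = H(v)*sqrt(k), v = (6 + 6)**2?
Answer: 1713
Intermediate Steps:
D = 4 (D = -2 + 6 = 4)
v = 144 (v = 12**2 = 144)
Q(k) = 864*sqrt(k) (Q(k) = (6*144)*sqrt(k) = 864*sqrt(k))
L(5)*(-15 + Q(D)) = 1*(-15 + 864*sqrt(4)) = 1*(-15 + 864*2) = 1*(-15 + 1728) = 1*1713 = 1713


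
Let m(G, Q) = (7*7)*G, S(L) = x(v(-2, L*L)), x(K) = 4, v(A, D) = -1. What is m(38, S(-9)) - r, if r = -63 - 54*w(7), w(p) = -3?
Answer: 1763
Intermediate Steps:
S(L) = 4
m(G, Q) = 49*G
r = 99 (r = -63 - 54*(-3) = -63 + 162 = 99)
m(38, S(-9)) - r = 49*38 - 1*99 = 1862 - 99 = 1763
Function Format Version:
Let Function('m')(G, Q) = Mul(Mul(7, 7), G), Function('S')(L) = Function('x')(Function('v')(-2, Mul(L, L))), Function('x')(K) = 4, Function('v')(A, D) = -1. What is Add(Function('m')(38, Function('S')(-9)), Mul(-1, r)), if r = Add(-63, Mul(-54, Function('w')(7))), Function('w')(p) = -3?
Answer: 1763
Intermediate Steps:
Function('S')(L) = 4
Function('m')(G, Q) = Mul(49, G)
r = 99 (r = Add(-63, Mul(-54, -3)) = Add(-63, 162) = 99)
Add(Function('m')(38, Function('S')(-9)), Mul(-1, r)) = Add(Mul(49, 38), Mul(-1, 99)) = Add(1862, -99) = 1763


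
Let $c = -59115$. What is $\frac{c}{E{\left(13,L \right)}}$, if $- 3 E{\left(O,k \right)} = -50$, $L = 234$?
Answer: $- \frac{35469}{10} \approx -3546.9$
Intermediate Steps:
$E{\left(O,k \right)} = \frac{50}{3}$ ($E{\left(O,k \right)} = \left(- \frac{1}{3}\right) \left(-50\right) = \frac{50}{3}$)
$\frac{c}{E{\left(13,L \right)}} = - \frac{59115}{\frac{50}{3}} = \left(-59115\right) \frac{3}{50} = - \frac{35469}{10}$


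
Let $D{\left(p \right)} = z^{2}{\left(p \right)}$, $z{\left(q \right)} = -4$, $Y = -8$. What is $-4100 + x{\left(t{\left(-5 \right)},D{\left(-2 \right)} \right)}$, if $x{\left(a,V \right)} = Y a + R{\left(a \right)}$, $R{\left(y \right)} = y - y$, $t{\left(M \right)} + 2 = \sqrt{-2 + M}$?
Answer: $-4084 - 8 i \sqrt{7} \approx -4084.0 - 21.166 i$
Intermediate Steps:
$t{\left(M \right)} = -2 + \sqrt{-2 + M}$
$R{\left(y \right)} = 0$
$D{\left(p \right)} = 16$ ($D{\left(p \right)} = \left(-4\right)^{2} = 16$)
$x{\left(a,V \right)} = - 8 a$ ($x{\left(a,V \right)} = - 8 a + 0 = - 8 a$)
$-4100 + x{\left(t{\left(-5 \right)},D{\left(-2 \right)} \right)} = -4100 - 8 \left(-2 + \sqrt{-2 - 5}\right) = -4100 - 8 \left(-2 + \sqrt{-7}\right) = -4100 - 8 \left(-2 + i \sqrt{7}\right) = -4100 + \left(16 - 8 i \sqrt{7}\right) = -4084 - 8 i \sqrt{7}$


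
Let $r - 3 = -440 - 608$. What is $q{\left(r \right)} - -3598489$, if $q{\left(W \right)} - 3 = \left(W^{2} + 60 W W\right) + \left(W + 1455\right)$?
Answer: $70212427$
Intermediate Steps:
$r = -1045$ ($r = 3 - 1048 = -1045$)
$q{\left(W \right)} = 1458 + W + 61 W^{2}$ ($q{\left(W \right)} = 3 + \left(\left(W^{2} + 60 W W\right) + \left(W + 1455\right)\right) = 3 + \left(\left(W^{2} + 60 W^{2}\right) + \left(1455 + W\right)\right) = 3 + \left(61 W^{2} + \left(1455 + W\right)\right) = 3 + \left(1455 + W + 61 W^{2}\right) = 1458 + W + 61 W^{2}$)
$q{\left(r \right)} - -3598489 = \left(1458 - 1045 + 61 \left(-1045\right)^{2}\right) - -3598489 = \left(1458 - 1045 + 61 \cdot 1092025\right) + 3598489 = \left(1458 - 1045 + 66613525\right) + 3598489 = 66613938 + 3598489 = 70212427$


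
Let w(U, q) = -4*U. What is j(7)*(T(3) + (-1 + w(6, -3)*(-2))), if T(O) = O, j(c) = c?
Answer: 350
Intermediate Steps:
j(7)*(T(3) + (-1 + w(6, -3)*(-2))) = 7*(3 + (-1 - 4*6*(-2))) = 7*(3 + (-1 - 24*(-2))) = 7*(3 + (-1 + 48)) = 7*(3 + 47) = 7*50 = 350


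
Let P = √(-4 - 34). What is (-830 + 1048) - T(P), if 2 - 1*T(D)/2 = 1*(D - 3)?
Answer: 208 + 2*I*√38 ≈ 208.0 + 12.329*I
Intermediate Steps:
P = I*√38 (P = √(-38) = I*√38 ≈ 6.1644*I)
T(D) = 10 - 2*D (T(D) = 4 - 2*(D - 3) = 4 - 2*(-3 + D) = 4 + (6 - 2*D) = 10 - 2*D)
(-830 + 1048) - T(P) = (-830 + 1048) - (10 - 2*I*√38) = 218 - (10 - 2*I*√38) = 218 + (-10 + 2*I*√38) = 208 + 2*I*√38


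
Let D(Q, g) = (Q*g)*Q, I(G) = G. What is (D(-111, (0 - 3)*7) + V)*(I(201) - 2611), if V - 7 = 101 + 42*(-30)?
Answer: 626342130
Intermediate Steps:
D(Q, g) = g*Q²
V = -1152 (V = 7 + (101 + 42*(-30)) = 7 + (101 - 1260) = 7 - 1159 = -1152)
(D(-111, (0 - 3)*7) + V)*(I(201) - 2611) = (((0 - 3)*7)*(-111)² - 1152)*(201 - 2611) = (-3*7*12321 - 1152)*(-2410) = (-21*12321 - 1152)*(-2410) = (-258741 - 1152)*(-2410) = -259893*(-2410) = 626342130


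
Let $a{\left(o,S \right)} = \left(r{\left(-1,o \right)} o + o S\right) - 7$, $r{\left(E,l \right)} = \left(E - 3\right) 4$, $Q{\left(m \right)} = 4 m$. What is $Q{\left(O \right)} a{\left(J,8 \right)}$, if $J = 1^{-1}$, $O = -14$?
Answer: $840$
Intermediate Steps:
$J = 1$
$r{\left(E,l \right)} = -12 + 4 E$ ($r{\left(E,l \right)} = \left(-3 + E\right) 4 = -12 + 4 E$)
$a{\left(o,S \right)} = -7 - 16 o + S o$ ($a{\left(o,S \right)} = \left(\left(-12 + 4 \left(-1\right)\right) o + o S\right) - 7 = \left(\left(-12 - 4\right) o + S o\right) - 7 = \left(- 16 o + S o\right) - 7 = -7 - 16 o + S o$)
$Q{\left(O \right)} a{\left(J,8 \right)} = 4 \left(-14\right) \left(-7 - 16 + 8 \cdot 1\right) = - 56 \left(-7 - 16 + 8\right) = \left(-56\right) \left(-15\right) = 840$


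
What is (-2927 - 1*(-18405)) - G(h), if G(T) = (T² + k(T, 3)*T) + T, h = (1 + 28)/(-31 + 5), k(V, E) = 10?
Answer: 10470581/676 ≈ 15489.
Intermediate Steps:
h = -29/26 (h = 29/(-26) = 29*(-1/26) = -29/26 ≈ -1.1154)
G(T) = T² + 11*T (G(T) = (T² + 10*T) + T = T² + 11*T)
(-2927 - 1*(-18405)) - G(h) = (-2927 - 1*(-18405)) - (-29)*(11 - 29/26)/26 = (-2927 + 18405) - (-29)*257/(26*26) = 15478 - 1*(-7453/676) = 15478 + 7453/676 = 10470581/676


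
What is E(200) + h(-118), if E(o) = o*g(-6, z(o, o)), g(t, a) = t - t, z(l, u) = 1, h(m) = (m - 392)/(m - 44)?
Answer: 85/27 ≈ 3.1481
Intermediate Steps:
h(m) = (-392 + m)/(-44 + m)
g(t, a) = 0
E(o) = 0 (E(o) = o*0 = 0)
E(200) + h(-118) = 0 + (-392 - 118)/(-44 - 118) = 0 - 510/(-162) = 0 - 1/162*(-510) = 0 + 85/27 = 85/27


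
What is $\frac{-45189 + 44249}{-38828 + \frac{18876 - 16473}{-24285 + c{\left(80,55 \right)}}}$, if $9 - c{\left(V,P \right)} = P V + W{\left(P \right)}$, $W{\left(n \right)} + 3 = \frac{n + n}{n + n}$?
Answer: $\frac{199656}{8247085} \approx 0.024209$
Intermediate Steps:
$W{\left(n \right)} = -2$ ($W{\left(n \right)} = -3 + \frac{n + n}{n + n} = -3 + \frac{2 n}{2 n} = -3 + 2 n \frac{1}{2 n} = -3 + 1 = -2$)
$c{\left(V,P \right)} = 11 - P V$ ($c{\left(V,P \right)} = 9 - \left(P V - 2\right) = 9 - \left(-2 + P V\right) = 11 - P V$)
$\frac{-45189 + 44249}{-38828 + \frac{18876 - 16473}{-24285 + c{\left(80,55 \right)}}} = \frac{-45189 + 44249}{-38828 + \frac{18876 - 16473}{-24285 + \left(11 - 55 \cdot 80\right)}} = - \frac{940}{-38828 + \frac{2403}{-24285 + \left(11 - 4400\right)}} = - \frac{940}{-38828 + \frac{2403}{-24285 - 4389}} = - \frac{940}{-38828 + \frac{2403}{-28674}} = - \frac{940}{-38828 + 2403 \left(- \frac{1}{28674}\right)} = - \frac{940}{-38828 - \frac{89}{1062}} = - \frac{940}{- \frac{41235425}{1062}} = \left(-940\right) \left(- \frac{1062}{41235425}\right) = \frac{199656}{8247085}$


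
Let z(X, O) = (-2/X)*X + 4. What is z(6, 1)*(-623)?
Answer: -1246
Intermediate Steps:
z(X, O) = 2 (z(X, O) = -2 + 4 = 2)
z(6, 1)*(-623) = 2*(-623) = -1246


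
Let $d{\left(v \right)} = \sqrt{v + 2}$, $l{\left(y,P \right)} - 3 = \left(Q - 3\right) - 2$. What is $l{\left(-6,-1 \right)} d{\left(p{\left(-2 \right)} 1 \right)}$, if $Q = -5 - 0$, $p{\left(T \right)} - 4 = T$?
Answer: $-14$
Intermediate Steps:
$p{\left(T \right)} = 4 + T$
$Q = -5$ ($Q = -5 + 0 = -5$)
$l{\left(y,P \right)} = -7$ ($l{\left(y,P \right)} = 3 - 10 = -7$)
$d{\left(v \right)} = \sqrt{2 + v}$
$l{\left(-6,-1 \right)} d{\left(p{\left(-2 \right)} 1 \right)} = - 7 \sqrt{2 + \left(4 - 2\right) 1} = - 7 \sqrt{2 + 2 \cdot 1} = - 7 \sqrt{2 + 2} = - 7 \sqrt{4} = \left(-7\right) 2 = -14$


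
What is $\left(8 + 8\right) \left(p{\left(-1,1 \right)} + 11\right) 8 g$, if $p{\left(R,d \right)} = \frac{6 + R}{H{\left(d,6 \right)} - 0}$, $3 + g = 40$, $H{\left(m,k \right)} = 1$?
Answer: $75776$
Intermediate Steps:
$g = 37$ ($g = -3 + 40 = 37$)
$p{\left(R,d \right)} = 6 + R$ ($p{\left(R,d \right)} = \frac{6 + R}{1 - 0} = \frac{6 + R}{1 + \left(-4 + 4\right)} = \frac{6 + R}{1 + 0} = \frac{6 + R}{1} = \left(6 + R\right) 1 = 6 + R$)
$\left(8 + 8\right) \left(p{\left(-1,1 \right)} + 11\right) 8 g = \left(8 + 8\right) \left(\left(6 - 1\right) + 11\right) 8 \cdot 37 = 16 \left(5 + 11\right) 8 \cdot 37 = 16 \cdot 16 \cdot 8 \cdot 37 = 256 \cdot 8 \cdot 37 = 2048 \cdot 37 = 75776$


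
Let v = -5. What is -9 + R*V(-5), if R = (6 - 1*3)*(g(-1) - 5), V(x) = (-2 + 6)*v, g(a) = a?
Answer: 351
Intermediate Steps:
V(x) = -20 (V(x) = (-2 + 6)*(-5) = 4*(-5) = -20)
R = -18 (R = (6 - 1*3)*(-1 - 5) = (6 - 3)*(-6) = 3*(-6) = -18)
-9 + R*V(-5) = -9 - 18*(-20) = -9 + 360 = 351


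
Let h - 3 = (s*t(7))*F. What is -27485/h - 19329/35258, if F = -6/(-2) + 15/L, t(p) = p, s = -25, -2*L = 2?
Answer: -59395001/4361622 ≈ -13.618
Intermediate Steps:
L = -1 (L = -1/2*2 = -1)
F = -12 (F = -6/(-2) + 15/(-1) = -6*(-1/2) + 15*(-1) = 3 - 15 = -12)
h = 2103 (h = 3 - 25*7*(-12) = 3 - 175*(-12) = 3 + 2100 = 2103)
-27485/h - 19329/35258 = -27485/2103 - 19329/35258 = -27485*1/2103 - 19329*1/35258 = -27485/2103 - 1137/2074 = -59395001/4361622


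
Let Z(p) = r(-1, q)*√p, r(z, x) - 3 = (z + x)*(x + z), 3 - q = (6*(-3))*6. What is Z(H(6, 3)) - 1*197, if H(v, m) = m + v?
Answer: 36112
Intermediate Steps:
q = 111 (q = 3 - 6*(-3)*6 = 3 - (-18)*6 = 3 - 1*(-108) = 3 + 108 = 111)
r(z, x) = 3 + (x + z)² (r(z, x) = 3 + (z + x)*(x + z) = 3 + (x + z)*(x + z) = 3 + (x + z)²)
Z(p) = 12103*√p (Z(p) = (3 + (111 - 1)²)*√p = (3 + 110²)*√p = (3 + 12100)*√p = 12103*√p)
Z(H(6, 3)) - 1*197 = 12103*√(3 + 6) - 1*197 = 12103*√9 - 197 = 12103*3 - 197 = 36309 - 197 = 36112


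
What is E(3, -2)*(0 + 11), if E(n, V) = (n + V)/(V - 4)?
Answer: -11/6 ≈ -1.8333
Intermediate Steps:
E(n, V) = (V + n)/(-4 + V)
E(3, -2)*(0 + 11) = ((-2 + 3)/(-4 - 2))*(0 + 11) = (1/(-6))*11 = -⅙*1*11 = -⅙*11 = -11/6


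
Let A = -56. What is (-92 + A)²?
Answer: 21904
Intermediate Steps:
(-92 + A)² = (-92 - 56)² = (-148)² = 21904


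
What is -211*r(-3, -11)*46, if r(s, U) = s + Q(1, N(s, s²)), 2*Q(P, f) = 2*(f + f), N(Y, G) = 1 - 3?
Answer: 67942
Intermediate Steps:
N(Y, G) = -2
Q(P, f) = 2*f (Q(P, f) = (2*(f + f))/2 = (2*(2*f))/2 = (4*f)/2 = 2*f)
r(s, U) = -4 + s (r(s, U) = s + 2*(-2) = s - 4 = -4 + s)
-211*r(-3, -11)*46 = -211*(-4 - 3)*46 = -211*(-7)*46 = 1477*46 = 67942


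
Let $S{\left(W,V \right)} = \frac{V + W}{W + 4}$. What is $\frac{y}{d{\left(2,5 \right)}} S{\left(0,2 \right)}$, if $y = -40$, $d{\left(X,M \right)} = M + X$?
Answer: $- \frac{20}{7} \approx -2.8571$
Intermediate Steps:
$S{\left(W,V \right)} = \frac{V + W}{4 + W}$
$\frac{y}{d{\left(2,5 \right)}} S{\left(0,2 \right)} = - \frac{40}{5 + 2} \frac{2 + 0}{4 + 0} = - \frac{40}{7} \cdot \frac{1}{4} \cdot 2 = \left(-40\right) \frac{1}{7} \cdot \frac{1}{4} \cdot 2 = \left(- \frac{40}{7}\right) \frac{1}{2} = - \frac{20}{7}$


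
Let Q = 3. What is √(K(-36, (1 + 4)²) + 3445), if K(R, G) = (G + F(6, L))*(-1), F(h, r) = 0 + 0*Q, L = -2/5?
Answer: 6*√95 ≈ 58.481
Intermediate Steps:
L = -⅖ (L = -2*⅕ = -⅖ ≈ -0.40000)
F(h, r) = 0 (F(h, r) = 0 + 0*3 = 0 + 0 = 0)
K(R, G) = -G (K(R, G) = (G + 0)*(-1) = G*(-1) = -G)
√(K(-36, (1 + 4)²) + 3445) = √(-(1 + 4)² + 3445) = √(-1*5² + 3445) = √(-1*25 + 3445) = √(-25 + 3445) = √3420 = 6*√95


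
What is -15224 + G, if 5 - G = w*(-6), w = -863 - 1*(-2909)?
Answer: -2943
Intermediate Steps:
w = 2046 (w = -863 + 2909 = 2046)
G = 12281 (G = 5 - 2046*(-6) = 5 - 1*(-12276) = 5 + 12276 = 12281)
-15224 + G = -15224 + 12281 = -2943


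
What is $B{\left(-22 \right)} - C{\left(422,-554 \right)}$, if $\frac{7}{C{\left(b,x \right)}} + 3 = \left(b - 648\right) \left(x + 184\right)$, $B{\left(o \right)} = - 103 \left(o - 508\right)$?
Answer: $\frac{4564652023}{83617} \approx 54590.0$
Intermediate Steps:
$B{\left(o \right)} = 52324 - 103 o$ ($B{\left(o \right)} = - 103 \left(-508 + o\right) = 52324 - 103 o$)
$C{\left(b,x \right)} = \frac{7}{-3 + \left(-648 + b\right) \left(184 + x\right)}$ ($C{\left(b,x \right)} = \frac{7}{-3 + \left(b - 648\right) \left(x + 184\right)} = \frac{7}{-3 + \left(-648 + b\right) \left(184 + x\right)}$)
$B{\left(-22 \right)} - C{\left(422,-554 \right)} = \left(52324 - -2266\right) - \frac{7}{-119235 - -358992 + 184 \cdot 422 + 422 \left(-554\right)} = \left(52324 + 2266\right) - \frac{7}{-119235 + 358992 + 77648 - 233788} = 54590 - \frac{7}{83617} = \frac{4564652023}{83617}$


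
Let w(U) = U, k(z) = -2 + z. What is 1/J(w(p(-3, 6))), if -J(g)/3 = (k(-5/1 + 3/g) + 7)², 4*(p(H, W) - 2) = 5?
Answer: -169/432 ≈ -0.39120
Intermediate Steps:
p(H, W) = 13/4 (p(H, W) = 2 + (¼)*5 = 2 + 5/4 = 13/4)
J(g) = -27/g² (J(g) = -3*((-2 + (-5/1 + 3/g)) + 7)² = -3*((-2 + (-5*1 + 3/g)) + 7)² = -3*((-2 + (-5 + 3/g)) + 7)² = -3*((-7 + 3/g) + 7)² = -3*9/g² = -27/g²)
1/J(w(p(-3, 6))) = 1/(-27/(13/4)²) = 1/(-27*16/169) = 1/(-432/169) = -169/432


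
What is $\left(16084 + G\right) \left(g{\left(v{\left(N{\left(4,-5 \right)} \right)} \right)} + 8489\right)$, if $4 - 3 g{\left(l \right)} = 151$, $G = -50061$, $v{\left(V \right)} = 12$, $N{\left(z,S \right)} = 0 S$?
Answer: $-286765880$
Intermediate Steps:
$N{\left(z,S \right)} = 0$
$g{\left(l \right)} = -49$ ($g{\left(l \right)} = \frac{4}{3} - \frac{151}{3} = -49$)
$\left(16084 + G\right) \left(g{\left(v{\left(N{\left(4,-5 \right)} \right)} \right)} + 8489\right) = \left(16084 - 50061\right) \left(-49 + 8489\right) = \left(-33977\right) 8440 = -286765880$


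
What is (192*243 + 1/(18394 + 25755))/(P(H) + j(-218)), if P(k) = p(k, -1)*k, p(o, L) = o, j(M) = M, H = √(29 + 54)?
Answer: -411963149/1192023 ≈ -345.60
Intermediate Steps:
H = √83 ≈ 9.1104
P(k) = k² (P(k) = k*k = k²)
(192*243 + 1/(18394 + 25755))/(P(H) + j(-218)) = (192*243 + 1/(18394 + 25755))/((√83)² - 218) = (46656 + 1/44149)/(83 - 218) = (46656 + 1/44149)/(-135) = (2059815745/44149)*(-1/135) = -411963149/1192023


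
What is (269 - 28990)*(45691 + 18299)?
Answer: -1837856790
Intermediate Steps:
(269 - 28990)*(45691 + 18299) = -28721*63990 = -1837856790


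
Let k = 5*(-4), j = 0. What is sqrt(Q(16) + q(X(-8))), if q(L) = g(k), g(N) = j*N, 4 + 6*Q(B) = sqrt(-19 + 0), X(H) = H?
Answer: sqrt(-24 + 6*I*sqrt(19))/6 ≈ 0.39959 + 0.90903*I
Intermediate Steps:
k = -20
Q(B) = -2/3 + I*sqrt(19)/6 (Q(B) = -2/3 + sqrt(-19 + 0)/6 = -2/3 + sqrt(-19)/6 = -2/3 + (I*sqrt(19))/6 = -2/3 + I*sqrt(19)/6)
g(N) = 0 (g(N) = 0*N = 0)
q(L) = 0
sqrt(Q(16) + q(X(-8))) = sqrt((-2/3 + I*sqrt(19)/6) + 0) = sqrt(-2/3 + I*sqrt(19)/6)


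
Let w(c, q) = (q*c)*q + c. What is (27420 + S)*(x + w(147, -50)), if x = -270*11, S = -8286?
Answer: 6977729718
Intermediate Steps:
w(c, q) = c + c*q² (w(c, q) = (c*q)*q + c = c*q² + c = c + c*q²)
x = -2970
(27420 + S)*(x + w(147, -50)) = (27420 - 8286)*(-2970 + 147*(1 + (-50)²)) = 19134*(-2970 + 147*(1 + 2500)) = 19134*(-2970 + 147*2501) = 19134*(-2970 + 367647) = 19134*364677 = 6977729718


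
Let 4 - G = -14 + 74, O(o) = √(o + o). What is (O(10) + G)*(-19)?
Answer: 1064 - 38*√5 ≈ 979.03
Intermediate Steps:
O(o) = √2*√o (O(o) = √(2*o) = √2*√o)
G = -56 (G = 4 - (-14 + 74) = 4 - 1*60 = 4 - 60 = -56)
(O(10) + G)*(-19) = (√2*√10 - 56)*(-19) = (2*√5 - 56)*(-19) = (-56 + 2*√5)*(-19) = 1064 - 38*√5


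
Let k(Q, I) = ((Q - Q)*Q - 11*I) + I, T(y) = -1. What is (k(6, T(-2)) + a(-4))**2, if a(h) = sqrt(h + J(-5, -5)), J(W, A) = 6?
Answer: (10 + sqrt(2))**2 ≈ 130.28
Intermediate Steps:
k(Q, I) = -10*I (k(Q, I) = (0*Q - 11*I) + I = (0 - 11*I) + I = -11*I + I = -10*I)
a(h) = sqrt(6 + h) (a(h) = sqrt(h + 6) = sqrt(6 + h))
(k(6, T(-2)) + a(-4))**2 = (-10*(-1) + sqrt(6 - 4))**2 = (10 + sqrt(2))**2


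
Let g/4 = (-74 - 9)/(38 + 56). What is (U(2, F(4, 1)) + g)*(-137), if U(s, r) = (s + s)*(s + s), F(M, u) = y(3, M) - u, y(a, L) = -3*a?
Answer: -80282/47 ≈ -1708.1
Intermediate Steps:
F(M, u) = -9 - u (F(M, u) = -3*3 - u = -9 - u)
U(s, r) = 4*s² (U(s, r) = (2*s)*(2*s) = 4*s²)
g = -166/47 (g = 4*((-74 - 9)/(38 + 56)) = 4*(-83/94) = -166/47 ≈ -3.5319)
(U(2, F(4, 1)) + g)*(-137) = (4*2² - 166/47)*(-137) = (4*4 - 166/47)*(-137) = (16 - 166/47)*(-137) = (586/47)*(-137) = -80282/47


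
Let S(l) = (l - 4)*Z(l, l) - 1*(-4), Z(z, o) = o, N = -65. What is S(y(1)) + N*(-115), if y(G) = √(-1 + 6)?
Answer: 7484 - 4*√5 ≈ 7475.1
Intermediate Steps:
y(G) = √5
S(l) = 4 + l*(-4 + l) (S(l) = (l - 4)*l - 1*(-4) = (-4 + l)*l + 4 = l*(-4 + l) + 4 = 4 + l*(-4 + l))
S(y(1)) + N*(-115) = (4 + (√5)² - 4*√5) - 65*(-115) = (4 + 5 - 4*√5) + 7475 = (9 - 4*√5) + 7475 = 7484 - 4*√5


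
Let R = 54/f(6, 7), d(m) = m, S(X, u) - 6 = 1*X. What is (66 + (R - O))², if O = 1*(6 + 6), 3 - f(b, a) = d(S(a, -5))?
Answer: 59049/25 ≈ 2362.0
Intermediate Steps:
S(X, u) = 6 + X (S(X, u) = 6 + 1*X = 6 + X)
f(b, a) = -3 - a (f(b, a) = 3 - (6 + a) = 3 + (-6 - a) = -3 - a)
R = -27/5 (R = 54/(-3 - 1*7) = 54/(-3 - 7) = 54/(-10) = 54*(-⅒) = -27/5 ≈ -5.4000)
O = 12 (O = 1*12 = 12)
(66 + (R - O))² = (66 + (-27/5 - 1*12))² = (66 + (-27/5 - 12))² = (66 - 87/5)² = (243/5)² = 59049/25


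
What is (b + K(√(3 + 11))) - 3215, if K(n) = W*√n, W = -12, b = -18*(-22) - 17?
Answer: -2836 - 12*14^(¼) ≈ -2859.2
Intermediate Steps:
b = 379 (b = 396 - 17 = 379)
K(n) = -12*√n
(b + K(√(3 + 11))) - 3215 = (379 - 12*(3 + 11)^(¼)) - 3215 = (379 - 12*14^(¼)) - 3215 = -2836 - 12*14^(¼)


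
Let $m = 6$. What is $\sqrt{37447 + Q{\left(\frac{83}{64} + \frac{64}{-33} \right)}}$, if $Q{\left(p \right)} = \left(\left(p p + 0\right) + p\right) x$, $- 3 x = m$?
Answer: $\frac{\sqrt{167036040238}}{2112} \approx 193.51$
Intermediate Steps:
$x = -2$ ($x = \left(- \frac{1}{3}\right) 6 = -2$)
$Q{\left(p \right)} = - 2 p - 2 p^{2}$ ($Q{\left(p \right)} = \left(\left(p p + 0\right) + p\right) \left(-2\right) = \left(\left(p^{2} + 0\right) + p\right) \left(-2\right) = \left(p^{2} + p\right) \left(-2\right) = \left(p + p^{2}\right) \left(-2\right) = - 2 p - 2 p^{2}$)
$\sqrt{37447 + Q{\left(\frac{83}{64} + \frac{64}{-33} \right)}} = \sqrt{37447 - 2 \left(\frac{83}{64} + \frac{64}{-33}\right) \left(1 + \left(\frac{83}{64} + \frac{64}{-33}\right)\right)} = \sqrt{37447 - 2 \left(83 \cdot \frac{1}{64} + 64 \left(- \frac{1}{33}\right)\right) \left(1 + \left(83 \cdot \frac{1}{64} + 64 \left(- \frac{1}{33}\right)\right)\right)} = \sqrt{37447 - 2 \left(\frac{83}{64} - \frac{64}{33}\right) \left(1 + \left(\frac{83}{64} - \frac{64}{33}\right)\right)} = \sqrt{37447 - - \frac{1357 \left(1 - \frac{1357}{2112}\right)}{1056}} = \sqrt{37447 - \left(- \frac{1357}{1056}\right) \frac{755}{2112}} = \sqrt{37447 + \frac{1024535}{2230272}} = \sqrt{\frac{83518020119}{2230272}} = \frac{\sqrt{167036040238}}{2112}$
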